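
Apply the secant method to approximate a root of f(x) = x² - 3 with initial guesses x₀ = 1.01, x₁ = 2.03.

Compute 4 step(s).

f(x) = x² - 3
x₀ = 1.01, x₁ = 2.03

Secant formula: x_{n+1} = x_n - f(x_n)(x_n - x_{n-1})/(f(x_n) - f(x_{n-1}))

Iteration 1:
  f(1.010000) = -1.979900
  f(2.030000) = 1.120900
  x_2 = 2.030000 - 1.120900×(2.030000 - 1.010000)/(1.120900 - (-1.979900))
       = 1.661283
Iteration 2:
  f(2.030000) = 1.120900
  f(1.661283) = -0.240139
  x_3 = 1.661283 - (-0.240139)×(1.661283 - 2.030000)/(-0.240139 - 1.120900)
       = 1.726339
Iteration 3:
  f(1.661283) = -0.240139
  f(1.726339) = -0.019755
  x_4 = 1.726339 - (-0.019755)×(1.726339 - 1.661283)/(-0.019755 - (-0.240139))
       = 1.732170
Iteration 4:
  f(1.726339) = -0.019755
  f(1.732170) = 0.000413
  x_5 = 1.732170 - 0.000413×(1.732170 - 1.726339)/(0.000413 - (-0.019755))
       = 1.732051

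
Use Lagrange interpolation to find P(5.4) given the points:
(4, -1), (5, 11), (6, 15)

Lagrange interpolation formula:
P(x) = Σ yᵢ × Lᵢ(x)
where Lᵢ(x) = Π_{j≠i} (x - xⱼ)/(xᵢ - xⱼ)

L_0(5.4) = (5.4 - 5)/(4 - 5) × (5.4 - 6)/(4 - 6) = -0.120000
L_1(5.4) = (5.4 - 4)/(5 - 4) × (5.4 - 6)/(5 - 6) = 0.840000
L_2(5.4) = (5.4 - 4)/(6 - 4) × (5.4 - 5)/(6 - 5) = 0.280000

P(5.4) = (-1)×L_0(5.4) + 11×L_1(5.4) + 15×L_2(5.4)
P(5.4) = 13.560000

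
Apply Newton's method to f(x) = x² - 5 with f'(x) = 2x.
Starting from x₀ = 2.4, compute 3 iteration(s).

f(x) = x² - 5
f'(x) = 2x
x₀ = 2.4

Newton-Raphson formula: x_{n+1} = x_n - f(x_n)/f'(x_n)

Iteration 1:
  f(2.400000) = 0.760000
  f'(2.400000) = 4.800000
  x_1 = 2.400000 - 0.760000/4.800000 = 2.241667
Iteration 2:
  f(2.241667) = 0.025069
  f'(2.241667) = 4.483333
  x_2 = 2.241667 - 0.025069/4.483333 = 2.236075
Iteration 3:
  f(2.236075) = 0.000031
  f'(2.236075) = 4.472150
  x_3 = 2.236075 - 0.000031/4.472150 = 2.236068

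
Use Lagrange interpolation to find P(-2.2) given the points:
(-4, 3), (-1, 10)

Lagrange interpolation formula:
P(x) = Σ yᵢ × Lᵢ(x)
where Lᵢ(x) = Π_{j≠i} (x - xⱼ)/(xᵢ - xⱼ)

L_0(-2.2) = (-2.2 - (-1))/(-4 - (-1)) = 0.400000
L_1(-2.2) = (-2.2 - (-4))/(-1 - (-4)) = 0.600000

P(-2.2) = 3×L_0(-2.2) + 10×L_1(-2.2)
P(-2.2) = 7.200000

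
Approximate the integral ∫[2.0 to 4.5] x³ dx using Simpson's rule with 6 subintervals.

f(x) = x³
a = 2.0, b = 4.5, n = 6
h = (b - a)/n = 0.416667

Simpson's rule: (h/3)[f(x₀) + 4f(x₁) + 2f(x₂) + ... + f(xₙ)]

x_0 = 2.0000, f(x_0) = 8.000000, coefficient = 1
x_1 = 2.4167, f(x_1) = 14.114005, coefficient = 4
x_2 = 2.8333, f(x_2) = 22.745370, coefficient = 2
x_3 = 3.2500, f(x_3) = 34.328125, coefficient = 4
x_4 = 3.6667, f(x_4) = 49.296296, coefficient = 2
x_5 = 4.0833, f(x_5) = 68.083912, coefficient = 4
x_6 = 4.5000, f(x_6) = 91.125000, coefficient = 1

I ≈ (0.416667/3) × 709.312500 = 98.515625
Exact value: 98.515625
Error: 0.000000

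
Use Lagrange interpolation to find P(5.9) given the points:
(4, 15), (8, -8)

Lagrange interpolation formula:
P(x) = Σ yᵢ × Lᵢ(x)
where Lᵢ(x) = Π_{j≠i} (x - xⱼ)/(xᵢ - xⱼ)

L_0(5.9) = (5.9 - 8)/(4 - 8) = 0.525000
L_1(5.9) = (5.9 - 4)/(8 - 4) = 0.475000

P(5.9) = 15×L_0(5.9) + (-8)×L_1(5.9)
P(5.9) = 4.075000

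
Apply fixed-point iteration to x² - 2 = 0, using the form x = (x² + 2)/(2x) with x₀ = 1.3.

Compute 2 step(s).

Equation: x² - 2 = 0
Fixed-point form: x = (x² + 2)/(2x)
x₀ = 1.3

x_1 = g(1.300000) = 1.419231
x_2 = g(1.419231) = 1.414222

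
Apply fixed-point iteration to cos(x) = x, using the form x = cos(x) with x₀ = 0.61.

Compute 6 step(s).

Equation: cos(x) = x
Fixed-point form: x = cos(x)
x₀ = 0.61

x_1 = g(0.610000) = 0.819648
x_2 = g(0.819648) = 0.682479
x_3 = g(0.682479) = 0.776012
x_4 = g(0.776012) = 0.713713
x_5 = g(0.713713) = 0.755937
x_6 = g(0.755937) = 0.727629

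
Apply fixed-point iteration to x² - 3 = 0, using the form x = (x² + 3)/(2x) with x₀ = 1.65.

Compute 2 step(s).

Equation: x² - 3 = 0
Fixed-point form: x = (x² + 3)/(2x)
x₀ = 1.65

x_1 = g(1.650000) = 1.734091
x_2 = g(1.734091) = 1.732052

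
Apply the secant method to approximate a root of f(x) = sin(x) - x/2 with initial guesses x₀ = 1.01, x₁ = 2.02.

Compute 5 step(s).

f(x) = sin(x) - x/2
x₀ = 1.01, x₁ = 2.02

Secant formula: x_{n+1} = x_n - f(x_n)(x_n - x_{n-1})/(f(x_n) - f(x_{n-1}))

Iteration 1:
  f(1.010000) = 0.341832
  f(2.020000) = -0.109207
  x_2 = 2.020000 - (-0.109207)×(2.020000 - 1.010000)/(-0.109207 - 0.341832)
       = 1.775456
Iteration 2:
  f(2.020000) = -0.109207
  f(1.775456) = 0.091402
  x_3 = 1.775456 - 0.091402×(1.775456 - 2.020000)/(0.091402 - (-0.109207))
       = 1.886876
Iteration 3:
  f(1.775456) = 0.091402
  f(1.886876) = 0.007023
  x_4 = 1.886876 - 0.007023×(1.886876 - 1.775456)/(0.007023 - 0.091402)
       = 1.896150
Iteration 4:
  f(1.886876) = 0.007023
  f(1.896150) = -0.000537
  x_5 = 1.896150 - (-0.000537)×(1.896150 - 1.886876)/(-0.000537 - 0.007023)
       = 1.895491
Iteration 5:
  f(1.896150) = -0.000537
  f(1.895491) = 0.000003
  x_6 = 1.895491 - 0.000003×(1.895491 - 1.896150)/(0.000003 - (-0.000537))
       = 1.895494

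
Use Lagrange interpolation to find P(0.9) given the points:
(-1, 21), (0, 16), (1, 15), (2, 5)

Lagrange interpolation formula:
P(x) = Σ yᵢ × Lᵢ(x)
where Lᵢ(x) = Π_{j≠i} (x - xⱼ)/(xᵢ - xⱼ)

L_0(0.9) = (0.9 - 0)/(-1 - 0) × (0.9 - 1)/(-1 - 1) × (0.9 - 2)/(-1 - 2) = -0.016500
L_1(0.9) = (0.9 - (-1))/(0 - (-1)) × (0.9 - 1)/(0 - 1) × (0.9 - 2)/(0 - 2) = 0.104500
L_2(0.9) = (0.9 - (-1))/(1 - (-1)) × (0.9 - 0)/(1 - 0) × (0.9 - 2)/(1 - 2) = 0.940500
L_3(0.9) = (0.9 - (-1))/(2 - (-1)) × (0.9 - 0)/(2 - 0) × (0.9 - 1)/(2 - 1) = -0.028500

P(0.9) = 21×L_0(0.9) + 16×L_1(0.9) + 15×L_2(0.9) + 5×L_3(0.9)
P(0.9) = 15.290500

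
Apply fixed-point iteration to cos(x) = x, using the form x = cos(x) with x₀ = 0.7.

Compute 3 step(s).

Equation: cos(x) = x
Fixed-point form: x = cos(x)
x₀ = 0.7

x_1 = g(0.700000) = 0.764842
x_2 = g(0.764842) = 0.721492
x_3 = g(0.721492) = 0.750821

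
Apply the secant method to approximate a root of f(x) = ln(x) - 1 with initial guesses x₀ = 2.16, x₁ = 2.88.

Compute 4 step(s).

f(x) = ln(x) - 1
x₀ = 2.16, x₁ = 2.88

Secant formula: x_{n+1} = x_n - f(x_n)(x_n - x_{n-1})/(f(x_n) - f(x_{n-1}))

Iteration 1:
  f(2.160000) = -0.229892
  f(2.880000) = 0.057790
  x_2 = 2.880000 - 0.057790×(2.880000 - 2.160000)/(0.057790 - (-0.229892))
       = 2.735365
Iteration 2:
  f(2.880000) = 0.057790
  f(2.735365) = 0.006265
  x_3 = 2.735365 - 0.006265×(2.735365 - 2.880000)/(0.006265 - 0.057790)
       = 2.717779
Iteration 3:
  f(2.735365) = 0.006265
  f(2.717779) = -0.000185
  x_4 = 2.717779 - (-0.000185)×(2.717779 - 2.735365)/(-0.000185 - 0.006265)
       = 2.718283
Iteration 4:
  f(2.717779) = -0.000185
  f(2.718283) = 0.000001
  x_5 = 2.718283 - 0.000001×(2.718283 - 2.717779)/(0.000001 - (-0.000185))
       = 2.718282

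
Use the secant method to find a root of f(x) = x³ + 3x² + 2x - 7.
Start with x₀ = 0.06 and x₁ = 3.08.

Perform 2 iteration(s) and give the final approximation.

f(x) = x³ + 3x² + 2x - 7
x₀ = 0.06, x₁ = 3.08

Secant formula: x_{n+1} = x_n - f(x_n)(x_n - x_{n-1})/(f(x_n) - f(x_{n-1}))

Iteration 1:
  f(0.060000) = -6.868984
  f(3.080000) = 56.837312
  x_2 = 3.080000 - 56.837312×(3.080000 - 0.060000)/(56.837312 - (-6.868984))
       = 0.385625
Iteration 2:
  f(3.080000) = 56.837312
  f(0.385625) = -5.725287
  x_3 = 0.385625 - (-5.725287)×(0.385625 - 3.080000)/(-5.725287 - 56.837312)
       = 0.632195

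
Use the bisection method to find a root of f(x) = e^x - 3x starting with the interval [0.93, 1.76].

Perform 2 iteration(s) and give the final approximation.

f(x) = e^x - 3x
Initial interval: [0.93, 1.76]

Iteration 1:
  c_1 = (0.930000 + 1.760000)/2 = 1.345000
  f(c_1) = f(1.345000) = -0.196813
  f(a) × f(c) ≥ 0, new interval: [1.345000, 1.760000]
Iteration 2:
  c_2 = (1.345000 + 1.760000)/2 = 1.552500
  f(c_2) = f(1.552500) = 0.065764
  f(a) × f(c) < 0, new interval: [1.345000, 1.552500]

After 2 iteration(s), the approximation is c_2 = 1.552500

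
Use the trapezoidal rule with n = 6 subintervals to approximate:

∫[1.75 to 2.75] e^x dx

f(x) = e^x
a = 1.75, b = 2.75, n = 6
h = (b - a)/n = 0.166667

Trapezoidal rule: (h/2)[f(x₀) + 2f(x₁) + 2f(x₂) + ... + f(xₙ)]

x_0 = 1.7500, f(x_0) = 5.754603, coefficient = 1
x_1 = 1.9167, f(x_1) = 6.798260, coefficient = 2
x_2 = 2.0833, f(x_2) = 8.031195, coefficient = 2
x_3 = 2.2500, f(x_3) = 9.487736, coefficient = 2
x_4 = 2.4167, f(x_4) = 11.208436, coefficient = 2
x_5 = 2.5833, f(x_5) = 13.241202, coefficient = 2
x_6 = 2.7500, f(x_6) = 15.642632, coefficient = 1

I ≈ (0.166667/2) × 118.930891 = 9.910908
Exact value: 9.888029
Error: 0.022878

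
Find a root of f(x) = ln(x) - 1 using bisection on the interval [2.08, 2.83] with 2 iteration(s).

f(x) = ln(x) - 1
Initial interval: [2.08, 2.83]

Iteration 1:
  c_1 = (2.080000 + 2.830000)/2 = 2.455000
  f(c_1) = f(2.455000) = -0.101873
  f(a) × f(c) ≥ 0, new interval: [2.455000, 2.830000]
Iteration 2:
  c_2 = (2.455000 + 2.830000)/2 = 2.642500
  f(c_2) = f(2.642500) = -0.028275
  f(a) × f(c) ≥ 0, new interval: [2.642500, 2.830000]

After 2 iteration(s), the approximation is c_2 = 2.642500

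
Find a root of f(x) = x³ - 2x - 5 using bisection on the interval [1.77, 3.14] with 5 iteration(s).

f(x) = x³ - 2x - 5
Initial interval: [1.77, 3.14]

Iteration 1:
  c_1 = (1.770000 + 3.140000)/2 = 2.455000
  f(c_1) = f(2.455000) = 4.886346
  f(a) × f(c) < 0, new interval: [1.770000, 2.455000]
Iteration 2:
  c_2 = (1.770000 + 2.455000)/2 = 2.112500
  f(c_2) = f(2.112500) = 0.202361
  f(a) × f(c) < 0, new interval: [1.770000, 2.112500]
Iteration 3:
  c_3 = (1.770000 + 2.112500)/2 = 1.941250
  f(c_3) = f(1.941250) = -1.566993
  f(a) × f(c) ≥ 0, new interval: [1.941250, 2.112500]
Iteration 4:
  c_4 = (1.941250 + 2.112500)/2 = 2.026875
  f(c_4) = f(2.026875) = -0.726897
  f(a) × f(c) ≥ 0, new interval: [2.026875, 2.112500]
Iteration 5:
  c_5 = (2.026875 + 2.112500)/2 = 2.069687
  f(c_5) = f(2.069687) = -0.273648
  f(a) × f(c) ≥ 0, new interval: [2.069687, 2.112500]

After 5 iteration(s), the approximation is c_5 = 2.069687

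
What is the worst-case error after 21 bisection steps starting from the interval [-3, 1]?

Bisection error bound: |error| ≤ (b-a)/2^n
|error| ≤ (1 - (-3))/2^21 = 4/2^21
|error| ≤ 0.0000019073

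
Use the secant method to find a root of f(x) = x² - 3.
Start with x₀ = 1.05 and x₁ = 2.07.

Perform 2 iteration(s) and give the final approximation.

f(x) = x² - 3
x₀ = 1.05, x₁ = 2.07

Secant formula: x_{n+1} = x_n - f(x_n)(x_n - x_{n-1})/(f(x_n) - f(x_{n-1}))

Iteration 1:
  f(1.050000) = -1.897500
  f(2.070000) = 1.284900
  x_2 = 2.070000 - 1.284900×(2.070000 - 1.050000)/(1.284900 - (-1.897500))
       = 1.658173
Iteration 2:
  f(2.070000) = 1.284900
  f(1.658173) = -0.250462
  x_3 = 1.658173 - (-0.250462)×(1.658173 - 2.070000)/(-0.250462 - 1.284900)
       = 1.725354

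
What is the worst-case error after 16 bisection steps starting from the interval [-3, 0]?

Bisection error bound: |error| ≤ (b-a)/2^n
|error| ≤ (0 - (-3))/2^16 = 3/2^16
|error| ≤ 0.0000457764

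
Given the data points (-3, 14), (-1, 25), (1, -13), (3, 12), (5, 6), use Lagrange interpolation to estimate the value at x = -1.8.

Lagrange interpolation formula:
P(x) = Σ yᵢ × Lᵢ(x)
where Lᵢ(x) = Π_{j≠i} (x - xⱼ)/(xᵢ - xⱼ)

L_0(-1.8) = (-1.8 - (-1))/(-3 - (-1)) × (-1.8 - 1)/(-3 - 1) × (-1.8 - 3)/(-3 - 3) × (-1.8 - 5)/(-3 - 5) = 0.190400
L_1(-1.8) = (-1.8 - (-3))/(-1 - (-3)) × (-1.8 - 1)/(-1 - 1) × (-1.8 - 3)/(-1 - 3) × (-1.8 - 5)/(-1 - 5) = 1.142400
L_2(-1.8) = (-1.8 - (-3))/(1 - (-3)) × (-1.8 - (-1))/(1 - (-1)) × (-1.8 - 3)/(1 - 3) × (-1.8 - 5)/(1 - 5) = -0.489600
L_3(-1.8) = (-1.8 - (-3))/(3 - (-3)) × (-1.8 - (-1))/(3 - (-1)) × (-1.8 - 1)/(3 - 1) × (-1.8 - 5)/(3 - 5) = 0.190400
L_4(-1.8) = (-1.8 - (-3))/(5 - (-3)) × (-1.8 - (-1))/(5 - (-1)) × (-1.8 - 1)/(5 - 1) × (-1.8 - 3)/(5 - 3) = -0.033600

P(-1.8) = 14×L_0(-1.8) + 25×L_1(-1.8) + (-13)×L_2(-1.8) + 12×L_3(-1.8) + 6×L_4(-1.8)
P(-1.8) = 39.673600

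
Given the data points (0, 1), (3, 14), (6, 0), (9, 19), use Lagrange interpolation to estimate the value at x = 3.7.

Lagrange interpolation formula:
P(x) = Σ yᵢ × Lᵢ(x)
where Lᵢ(x) = Π_{j≠i} (x - xⱼ)/(xᵢ - xⱼ)

L_0(3.7) = (3.7 - 3)/(0 - 3) × (3.7 - 6)/(0 - 6) × (3.7 - 9)/(0 - 9) = -0.052673
L_1(3.7) = (3.7 - 0)/(3 - 0) × (3.7 - 6)/(3 - 6) × (3.7 - 9)/(3 - 9) = 0.835241
L_2(3.7) = (3.7 - 0)/(6 - 0) × (3.7 - 3)/(6 - 3) × (3.7 - 9)/(6 - 9) = 0.254204
L_3(3.7) = (3.7 - 0)/(9 - 0) × (3.7 - 3)/(9 - 3) × (3.7 - 6)/(9 - 6) = -0.036772

P(3.7) = 1×L_0(3.7) + 14×L_1(3.7) + 0×L_2(3.7) + 19×L_3(3.7)
P(3.7) = 10.942037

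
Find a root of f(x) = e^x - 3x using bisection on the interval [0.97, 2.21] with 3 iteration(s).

f(x) = e^x - 3x
Initial interval: [0.97, 2.21]

Iteration 1:
  c_1 = (0.970000 + 2.210000)/2 = 1.590000
  f(c_1) = f(1.590000) = 0.133749
  f(a) × f(c) < 0, new interval: [0.970000, 1.590000]
Iteration 2:
  c_2 = (0.970000 + 1.590000)/2 = 1.280000
  f(c_2) = f(1.280000) = -0.243360
  f(a) × f(c) ≥ 0, new interval: [1.280000, 1.590000]
Iteration 3:
  c_3 = (1.280000 + 1.590000)/2 = 1.435000
  f(c_3) = f(1.435000) = -0.105355
  f(a) × f(c) ≥ 0, new interval: [1.435000, 1.590000]

After 3 iteration(s), the approximation is c_3 = 1.435000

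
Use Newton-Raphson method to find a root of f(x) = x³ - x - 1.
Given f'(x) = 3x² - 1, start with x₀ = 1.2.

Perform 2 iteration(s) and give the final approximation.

f(x) = x³ - x - 1
f'(x) = 3x² - 1
x₀ = 1.2

Newton-Raphson formula: x_{n+1} = x_n - f(x_n)/f'(x_n)

Iteration 1:
  f(1.200000) = -0.472000
  f'(1.200000) = 3.320000
  x_1 = 1.200000 - (-0.472000)/3.320000 = 1.342169
Iteration 2:
  f(1.342169) = 0.075636
  f'(1.342169) = 4.404250
  x_2 = 1.342169 - 0.075636/4.404250 = 1.324995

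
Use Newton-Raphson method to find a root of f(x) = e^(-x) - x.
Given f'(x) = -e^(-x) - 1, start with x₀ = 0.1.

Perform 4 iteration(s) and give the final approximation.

f(x) = e^(-x) - x
f'(x) = -e^(-x) - 1
x₀ = 0.1

Newton-Raphson formula: x_{n+1} = x_n - f(x_n)/f'(x_n)

Iteration 1:
  f(0.100000) = 0.804837
  f'(0.100000) = -1.904837
  x_1 = 0.100000 - 0.804837/(-1.904837) = 0.522523
Iteration 2:
  f(0.522523) = 0.070500
  f'(0.522523) = -1.593023
  x_2 = 0.522523 - 0.070500/(-1.593023) = 0.566778
Iteration 3:
  f(0.566778) = 0.000572
  f'(0.566778) = -1.567350
  x_3 = 0.566778 - 0.000572/(-1.567350) = 0.567143
Iteration 4:
  f(0.567143) = 0.000000
  f'(0.567143) = -1.567143
  x_4 = 0.567143 - 0.000000/(-1.567143) = 0.567143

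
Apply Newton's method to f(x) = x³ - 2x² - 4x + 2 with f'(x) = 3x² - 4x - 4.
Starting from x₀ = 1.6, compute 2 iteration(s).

f(x) = x³ - 2x² - 4x + 2
f'(x) = 3x² - 4x - 4
x₀ = 1.6

Newton-Raphson formula: x_{n+1} = x_n - f(x_n)/f'(x_n)

Iteration 1:
  f(1.600000) = -5.424000
  f'(1.600000) = -2.720000
  x_1 = 1.600000 - (-5.424000)/(-2.720000) = -0.394118
Iteration 2:
  f(-0.394118) = 3.204595
  f'(-0.394118) = -1.957543
  x_2 = -0.394118 - 3.204595/(-1.957543) = 1.242932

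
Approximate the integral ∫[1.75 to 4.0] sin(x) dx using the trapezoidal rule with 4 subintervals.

f(x) = sin(x)
a = 1.75, b = 4.0, n = 4
h = (b - a)/n = 0.562500

Trapezoidal rule: (h/2)[f(x₀) + 2f(x₁) + 2f(x₂) + ... + f(xₙ)]

x_0 = 1.7500, f(x_0) = 0.983986, coefficient = 1
x_1 = 2.3125, f(x_1) = 0.737319, coefficient = 2
x_2 = 2.8750, f(x_2) = 0.263446, coefficient = 2
x_3 = 3.4375, f(x_3) = -0.291608, coefficient = 2
x_4 = 4.0000, f(x_4) = -0.756802, coefficient = 1

I ≈ (0.562500/2) × 1.645497 = 0.462796
Exact value: 0.475398
Error: 0.012602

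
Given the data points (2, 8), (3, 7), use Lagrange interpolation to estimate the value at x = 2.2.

Lagrange interpolation formula:
P(x) = Σ yᵢ × Lᵢ(x)
where Lᵢ(x) = Π_{j≠i} (x - xⱼ)/(xᵢ - xⱼ)

L_0(2.2) = (2.2 - 3)/(2 - 3) = 0.800000
L_1(2.2) = (2.2 - 2)/(3 - 2) = 0.200000

P(2.2) = 8×L_0(2.2) + 7×L_1(2.2)
P(2.2) = 7.800000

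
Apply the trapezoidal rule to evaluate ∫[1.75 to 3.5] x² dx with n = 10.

f(x) = x²
a = 1.75, b = 3.5, n = 10
h = (b - a)/n = 0.175000

Trapezoidal rule: (h/2)[f(x₀) + 2f(x₁) + 2f(x₂) + ... + f(xₙ)]

x_0 = 1.7500, f(x_0) = 3.062500, coefficient = 1
x_1 = 1.9250, f(x_1) = 3.705625, coefficient = 2
x_2 = 2.1000, f(x_2) = 4.410000, coefficient = 2
x_3 = 2.2750, f(x_3) = 5.175625, coefficient = 2
x_4 = 2.4500, f(x_4) = 6.002500, coefficient = 2
x_5 = 2.6250, f(x_5) = 6.890625, coefficient = 2
x_6 = 2.8000, f(x_6) = 7.840000, coefficient = 2
x_7 = 2.9750, f(x_7) = 8.850625, coefficient = 2
x_8 = 3.1500, f(x_8) = 9.922500, coefficient = 2
x_9 = 3.3250, f(x_9) = 11.055625, coefficient = 2
x_10 = 3.5000, f(x_10) = 12.250000, coefficient = 1

I ≈ (0.175000/2) × 143.018750 = 12.514141
Exact value: 12.505208
Error: 0.008932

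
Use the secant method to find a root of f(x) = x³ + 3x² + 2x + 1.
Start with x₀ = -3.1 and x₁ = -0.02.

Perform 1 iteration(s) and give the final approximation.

f(x) = x³ + 3x² + 2x + 1
x₀ = -3.1, x₁ = -0.02

Secant formula: x_{n+1} = x_n - f(x_n)(x_n - x_{n-1})/(f(x_n) - f(x_{n-1}))

Iteration 1:
  f(-3.100000) = -6.161000
  f(-0.020000) = 0.961192
  x_2 = -0.020000 - 0.961192×(-0.020000 - (-3.100000))/(0.961192 - (-6.161000))
       = -0.435669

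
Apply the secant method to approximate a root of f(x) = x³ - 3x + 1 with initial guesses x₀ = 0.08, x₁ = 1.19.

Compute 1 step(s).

f(x) = x³ - 3x + 1
x₀ = 0.08, x₁ = 1.19

Secant formula: x_{n+1} = x_n - f(x_n)(x_n - x_{n-1})/(f(x_n) - f(x_{n-1}))

Iteration 1:
  f(0.080000) = 0.760512
  f(1.190000) = -0.884841
  x_2 = 1.190000 - (-0.884841)×(1.190000 - 0.080000)/(-0.884841 - 0.760512)
       = 0.593062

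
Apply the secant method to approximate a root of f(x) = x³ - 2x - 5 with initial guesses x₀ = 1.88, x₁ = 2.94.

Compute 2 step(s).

f(x) = x³ - 2x - 5
x₀ = 1.88, x₁ = 2.94

Secant formula: x_{n+1} = x_n - f(x_n)(x_n - x_{n-1})/(f(x_n) - f(x_{n-1}))

Iteration 1:
  f(1.880000) = -2.115328
  f(2.940000) = 14.532184
  x_2 = 2.940000 - 14.532184×(2.940000 - 1.880000)/(14.532184 - (-2.115328))
       = 2.014690
Iteration 2:
  f(2.940000) = 14.532184
  f(2.014690) = -0.851806
  x_3 = 2.014690 - (-0.851806)×(2.014690 - 2.940000)/(-0.851806 - 14.532184)
       = 2.065924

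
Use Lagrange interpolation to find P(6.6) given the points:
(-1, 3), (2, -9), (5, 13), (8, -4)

Lagrange interpolation formula:
P(x) = Σ yᵢ × Lᵢ(x)
where Lᵢ(x) = Π_{j≠i} (x - xⱼ)/(xᵢ - xⱼ)

L_0(6.6) = (6.6 - 2)/(-1 - 2) × (6.6 - 5)/(-1 - 5) × (6.6 - 8)/(-1 - 8) = 0.063605
L_1(6.6) = (6.6 - (-1))/(2 - (-1)) × (6.6 - 5)/(2 - 5) × (6.6 - 8)/(2 - 8) = -0.315259
L_2(6.6) = (6.6 - (-1))/(5 - (-1)) × (6.6 - 2)/(5 - 2) × (6.6 - 8)/(5 - 8) = 0.906370
L_3(6.6) = (6.6 - (-1))/(8 - (-1)) × (6.6 - 2)/(8 - 2) × (6.6 - 5)/(8 - 5) = 0.345284

P(6.6) = 3×L_0(6.6) + (-9)×L_1(6.6) + 13×L_2(6.6) + (-4)×L_3(6.6)
P(6.6) = 13.429827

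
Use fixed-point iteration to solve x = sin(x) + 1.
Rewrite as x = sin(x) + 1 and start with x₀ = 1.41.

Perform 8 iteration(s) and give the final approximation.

Equation: x = sin(x) + 1
Fixed-point form: x = sin(x) + 1
x₀ = 1.41

x_1 = g(1.410000) = 1.987100
x_2 = g(1.987100) = 1.914590
x_3 = g(1.914590) = 1.941483
x_4 = g(1.941483) = 1.932079
x_5 = g(1.932079) = 1.935444
x_6 = g(1.935444) = 1.934249
x_7 = g(1.934249) = 1.934675
x_8 = g(1.934675) = 1.934523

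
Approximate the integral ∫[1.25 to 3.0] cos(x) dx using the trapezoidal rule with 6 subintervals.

f(x) = cos(x)
a = 1.25, b = 3.0, n = 6
h = (b - a)/n = 0.291667

Trapezoidal rule: (h/2)[f(x₀) + 2f(x₁) + 2f(x₂) + ... + f(xₙ)]

x_0 = 1.2500, f(x_0) = 0.315322, coefficient = 1
x_1 = 1.5417, f(x_1) = 0.029126, coefficient = 2
x_2 = 1.8333, f(x_2) = -0.259531, coefficient = 2
x_3 = 2.1250, f(x_3) = -0.526266, coefficient = 2
x_4 = 2.4167, f(x_4) = -0.748549, coefficient = 2
x_5 = 2.7083, f(x_5) = -0.907602, coefficient = 2
x_6 = 3.0000, f(x_6) = -0.989992, coefficient = 1

I ≈ (0.291667/2) × -5.500316 = -0.802129
Exact value: -0.807865
Error: 0.005735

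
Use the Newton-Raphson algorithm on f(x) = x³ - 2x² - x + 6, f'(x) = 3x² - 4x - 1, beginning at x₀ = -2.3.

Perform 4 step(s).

f(x) = x³ - 2x² - x + 6
f'(x) = 3x² - 4x - 1
x₀ = -2.3

Newton-Raphson formula: x_{n+1} = x_n - f(x_n)/f'(x_n)

Iteration 1:
  f(-2.300000) = -14.447000
  f'(-2.300000) = 24.070000
  x_1 = -2.300000 - (-14.447000)/24.070000 = -1.699792
Iteration 2:
  f(-1.699792) = -2.989994
  f'(-1.699792) = 14.467050
  x_2 = -1.699792 - (-2.989994)/14.467050 = -1.493116
Iteration 3:
  f(-1.493116) = -0.294422
  f'(-1.493116) = 11.660652
  x_3 = -1.493116 - (-0.294422)/11.660652 = -1.467867
Iteration 4:
  f(-1.467867) = -0.004115
  f'(-1.467867) = 11.335368
  x_4 = -1.467867 - (-0.004115)/11.335368 = -1.467504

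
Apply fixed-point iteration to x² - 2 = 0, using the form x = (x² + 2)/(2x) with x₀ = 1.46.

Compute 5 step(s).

Equation: x² - 2 = 0
Fixed-point form: x = (x² + 2)/(2x)
x₀ = 1.46

x_1 = g(1.460000) = 1.414932
x_2 = g(1.414932) = 1.414214
x_3 = g(1.414214) = 1.414214
x_4 = g(1.414214) = 1.414214
x_5 = g(1.414214) = 1.414214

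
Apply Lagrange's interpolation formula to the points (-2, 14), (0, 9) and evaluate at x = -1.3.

Lagrange interpolation formula:
P(x) = Σ yᵢ × Lᵢ(x)
where Lᵢ(x) = Π_{j≠i} (x - xⱼ)/(xᵢ - xⱼ)

L_0(-1.3) = (-1.3 - 0)/(-2 - 0) = 0.650000
L_1(-1.3) = (-1.3 - (-2))/(0 - (-2)) = 0.350000

P(-1.3) = 14×L_0(-1.3) + 9×L_1(-1.3)
P(-1.3) = 12.250000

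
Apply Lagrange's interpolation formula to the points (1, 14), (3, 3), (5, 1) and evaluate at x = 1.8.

Lagrange interpolation formula:
P(x) = Σ yᵢ × Lᵢ(x)
where Lᵢ(x) = Π_{j≠i} (x - xⱼ)/(xᵢ - xⱼ)

L_0(1.8) = (1.8 - 3)/(1 - 3) × (1.8 - 5)/(1 - 5) = 0.480000
L_1(1.8) = (1.8 - 1)/(3 - 1) × (1.8 - 5)/(3 - 5) = 0.640000
L_2(1.8) = (1.8 - 1)/(5 - 1) × (1.8 - 3)/(5 - 3) = -0.120000

P(1.8) = 14×L_0(1.8) + 3×L_1(1.8) + 1×L_2(1.8)
P(1.8) = 8.520000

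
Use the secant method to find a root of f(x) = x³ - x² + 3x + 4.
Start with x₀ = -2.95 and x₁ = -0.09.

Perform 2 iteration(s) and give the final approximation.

f(x) = x³ - x² + 3x + 4
x₀ = -2.95, x₁ = -0.09

Secant formula: x_{n+1} = x_n - f(x_n)(x_n - x_{n-1})/(f(x_n) - f(x_{n-1}))

Iteration 1:
  f(-2.950000) = -39.224875
  f(-0.090000) = 3.721171
  x_2 = -0.090000 - 3.721171×(-0.090000 - (-2.950000))/(3.721171 - (-39.224875))
       = -0.337812
Iteration 2:
  f(-0.090000) = 3.721171
  f(-0.337812) = 2.833897
  x_3 = -0.337812 - 2.833897×(-0.337812 - (-0.090000))/(2.833897 - 3.721171)
       = -1.129308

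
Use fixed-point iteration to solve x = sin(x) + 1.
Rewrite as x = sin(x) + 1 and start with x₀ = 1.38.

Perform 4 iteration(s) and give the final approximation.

Equation: x = sin(x) + 1
Fixed-point form: x = sin(x) + 1
x₀ = 1.38

x_1 = g(1.380000) = 1.981854
x_2 = g(1.981854) = 1.916699
x_3 = g(1.916699) = 1.940770
x_4 = g(1.940770) = 1.932337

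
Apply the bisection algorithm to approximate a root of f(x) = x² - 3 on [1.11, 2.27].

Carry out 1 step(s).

f(x) = x² - 3
Initial interval: [1.11, 2.27]

Iteration 1:
  c_1 = (1.110000 + 2.270000)/2 = 1.690000
  f(c_1) = f(1.690000) = -0.143900
  f(a) × f(c) ≥ 0, new interval: [1.690000, 2.270000]

After 1 iteration(s), the approximation is c_1 = 1.690000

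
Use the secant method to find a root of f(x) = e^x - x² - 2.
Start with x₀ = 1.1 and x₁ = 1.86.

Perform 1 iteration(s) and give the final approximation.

f(x) = e^x - x² - 2
x₀ = 1.1, x₁ = 1.86

Secant formula: x_{n+1} = x_n - f(x_n)(x_n - x_{n-1})/(f(x_n) - f(x_{n-1}))

Iteration 1:
  f(1.100000) = -0.205834
  f(1.860000) = 0.964137
  x_2 = 1.860000 - 0.964137×(1.860000 - 1.100000)/(0.964137 - (-0.205834))
       = 1.233707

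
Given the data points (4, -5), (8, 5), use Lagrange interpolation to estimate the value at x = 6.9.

Lagrange interpolation formula:
P(x) = Σ yᵢ × Lᵢ(x)
where Lᵢ(x) = Π_{j≠i} (x - xⱼ)/(xᵢ - xⱼ)

L_0(6.9) = (6.9 - 8)/(4 - 8) = 0.275000
L_1(6.9) = (6.9 - 4)/(8 - 4) = 0.725000

P(6.9) = (-5)×L_0(6.9) + 5×L_1(6.9)
P(6.9) = 2.250000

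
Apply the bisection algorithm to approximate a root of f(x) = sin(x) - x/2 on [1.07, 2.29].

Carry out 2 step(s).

f(x) = sin(x) - x/2
Initial interval: [1.07, 2.29]

Iteration 1:
  c_1 = (1.070000 + 2.290000)/2 = 1.680000
  f(c_1) = f(1.680000) = 0.154043
  f(a) × f(c) ≥ 0, new interval: [1.680000, 2.290000]
Iteration 2:
  c_2 = (1.680000 + 2.290000)/2 = 1.985000
  f(c_2) = f(1.985000) = -0.077063
  f(a) × f(c) < 0, new interval: [1.680000, 1.985000]

After 2 iteration(s), the approximation is c_2 = 1.985000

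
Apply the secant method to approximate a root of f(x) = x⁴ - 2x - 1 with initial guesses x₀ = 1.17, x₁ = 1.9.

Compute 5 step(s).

f(x) = x⁴ - 2x - 1
x₀ = 1.17, x₁ = 1.9

Secant formula: x_{n+1} = x_n - f(x_n)(x_n - x_{n-1})/(f(x_n) - f(x_{n-1}))

Iteration 1:
  f(1.170000) = -1.466113
  f(1.900000) = 8.232100
  x_2 = 1.900000 - 8.232100×(1.900000 - 1.170000)/(8.232100 - (-1.466113))
       = 1.280357
Iteration 2:
  f(1.900000) = 8.232100
  f(1.280357) = -0.873366
  x_3 = 1.280357 - (-0.873366)×(1.280357 - 1.900000)/(-0.873366 - 8.232100)
       = 1.339791
Iteration 3:
  f(1.280357) = -0.873366
  f(1.339791) = -0.457415
  x_4 = 1.339791 - (-0.457415)×(1.339791 - 1.280357)/(-0.457415 - (-0.873366))
       = 1.405150
Iteration 4:
  f(1.339791) = -0.457415
  f(1.405150) = 0.088137
  x_5 = 1.405150 - 0.088137×(1.405150 - 1.339791)/(0.088137 - (-0.457415))
       = 1.394591
Iteration 5:
  f(1.405150) = 0.088137
  f(1.394591) = -0.006611
  x_6 = 1.394591 - (-0.006611)×(1.394591 - 1.405150)/(-0.006611 - 0.088137)
       = 1.395327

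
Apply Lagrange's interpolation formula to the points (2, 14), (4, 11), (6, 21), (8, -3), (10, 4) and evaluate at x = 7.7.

Lagrange interpolation formula:
P(x) = Σ yᵢ × Lᵢ(x)
where Lᵢ(x) = Π_{j≠i} (x - xⱼ)/(xᵢ - xⱼ)

L_0(7.7) = (7.7 - 4)/(2 - 4) × (7.7 - 6)/(2 - 6) × (7.7 - 8)/(2 - 8) × (7.7 - 10)/(2 - 10) = 0.011302
L_1(7.7) = (7.7 - 2)/(4 - 2) × (7.7 - 6)/(4 - 6) × (7.7 - 8)/(4 - 8) × (7.7 - 10)/(4 - 10) = -0.069647
L_2(7.7) = (7.7 - 2)/(6 - 2) × (7.7 - 4)/(6 - 4) × (7.7 - 8)/(6 - 8) × (7.7 - 10)/(6 - 10) = 0.227377
L_3(7.7) = (7.7 - 2)/(8 - 2) × (7.7 - 4)/(8 - 4) × (7.7 - 6)/(8 - 6) × (7.7 - 10)/(8 - 10) = 0.858978
L_4(7.7) = (7.7 - 2)/(10 - 2) × (7.7 - 4)/(10 - 4) × (7.7 - 6)/(10 - 6) × (7.7 - 8)/(10 - 8) = -0.028010

P(7.7) = 14×L_0(7.7) + 11×L_1(7.7) + 21×L_2(7.7) + (-3)×L_3(7.7) + 4×L_4(7.7)
P(7.7) = 1.478050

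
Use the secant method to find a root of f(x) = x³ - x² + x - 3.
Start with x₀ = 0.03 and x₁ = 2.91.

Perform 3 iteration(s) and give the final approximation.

f(x) = x³ - x² + x - 3
x₀ = 0.03, x₁ = 2.91

Secant formula: x_{n+1} = x_n - f(x_n)(x_n - x_{n-1})/(f(x_n) - f(x_{n-1}))

Iteration 1:
  f(0.030000) = -2.970873
  f(2.910000) = 16.084071
  x_2 = 2.910000 - 16.084071×(2.910000 - 0.030000)/(16.084071 - (-2.970873))
       = 0.479023
Iteration 2:
  f(2.910000) = 16.084071
  f(0.479023) = -2.640522
  x_3 = 0.479023 - (-2.640522)×(0.479023 - 2.910000)/(-2.640522 - 16.084071)
       = 0.821837
Iteration 3:
  f(0.479023) = -2.640522
  f(0.821837) = -2.298497
  x_4 = 0.821837 - (-2.298497)×(0.821837 - 0.479023)/(-2.298497 - (-2.640522))
       = 3.125637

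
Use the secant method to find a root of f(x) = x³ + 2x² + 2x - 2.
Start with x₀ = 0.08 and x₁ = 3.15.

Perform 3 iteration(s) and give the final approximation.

f(x) = x³ + 2x² + 2x - 2
x₀ = 0.08, x₁ = 3.15

Secant formula: x_{n+1} = x_n - f(x_n)(x_n - x_{n-1})/(f(x_n) - f(x_{n-1}))

Iteration 1:
  f(0.080000) = -1.826688
  f(3.150000) = 55.400875
  x_2 = 3.150000 - 55.400875×(3.150000 - 0.080000)/(55.400875 - (-1.826688))
       = 0.177994
Iteration 2:
  f(3.150000) = 55.400875
  f(0.177994) = -1.575010
  x_3 = 0.177994 - (-1.575010)×(0.177994 - 3.150000)/(-1.575010 - 55.400875)
       = 0.260150
Iteration 3:
  f(0.177994) = -1.575010
  f(0.260150) = -1.326737
  x_4 = 0.260150 - (-1.326737)×(0.260150 - 0.177994)/(-1.326737 - (-1.575010))
       = 0.699183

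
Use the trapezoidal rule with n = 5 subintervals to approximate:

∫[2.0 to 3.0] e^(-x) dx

f(x) = e^(-x)
a = 2.0, b = 3.0, n = 5
h = (b - a)/n = 0.200000

Trapezoidal rule: (h/2)[f(x₀) + 2f(x₁) + 2f(x₂) + ... + f(xₙ)]

x_0 = 2.0000, f(x_0) = 0.135335, coefficient = 1
x_1 = 2.2000, f(x_1) = 0.110803, coefficient = 2
x_2 = 2.4000, f(x_2) = 0.090718, coefficient = 2
x_3 = 2.6000, f(x_3) = 0.074274, coefficient = 2
x_4 = 2.8000, f(x_4) = 0.060810, coefficient = 2
x_5 = 3.0000, f(x_5) = 0.049787, coefficient = 1

I ≈ (0.200000/2) × 0.858332 = 0.085833
Exact value: 0.085548
Error: 0.000285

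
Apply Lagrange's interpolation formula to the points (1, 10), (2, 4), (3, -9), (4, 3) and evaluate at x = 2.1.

Lagrange interpolation formula:
P(x) = Σ yᵢ × Lᵢ(x)
where Lᵢ(x) = Π_{j≠i} (x - xⱼ)/(xᵢ - xⱼ)

L_0(2.1) = (2.1 - 2)/(1 - 2) × (2.1 - 3)/(1 - 3) × (2.1 - 4)/(1 - 4) = -0.028500
L_1(2.1) = (2.1 - 1)/(2 - 1) × (2.1 - 3)/(2 - 3) × (2.1 - 4)/(2 - 4) = 0.940500
L_2(2.1) = (2.1 - 1)/(3 - 1) × (2.1 - 2)/(3 - 2) × (2.1 - 4)/(3 - 4) = 0.104500
L_3(2.1) = (2.1 - 1)/(4 - 1) × (2.1 - 2)/(4 - 2) × (2.1 - 3)/(4 - 3) = -0.016500

P(2.1) = 10×L_0(2.1) + 4×L_1(2.1) + (-9)×L_2(2.1) + 3×L_3(2.1)
P(2.1) = 2.487000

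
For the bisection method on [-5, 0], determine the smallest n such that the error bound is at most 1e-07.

We need (b-a)/2^n ≤ 1e-07
(0 - (-5))/2^n ≤ 1e-07
5/2^n ≤ 1e-07
2^n ≥ 50000000
n ≥ log₂(50000000) = 25.58
n ≥ 26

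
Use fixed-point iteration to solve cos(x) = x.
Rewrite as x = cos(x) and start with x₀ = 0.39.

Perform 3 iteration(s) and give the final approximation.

Equation: cos(x) = x
Fixed-point form: x = cos(x)
x₀ = 0.39

x_1 = g(0.390000) = 0.924909
x_2 = g(0.924909) = 0.601907
x_3 = g(0.601907) = 0.824257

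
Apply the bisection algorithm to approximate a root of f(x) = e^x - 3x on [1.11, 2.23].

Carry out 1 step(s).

f(x) = e^x - 3x
Initial interval: [1.11, 2.23]

Iteration 1:
  c_1 = (1.110000 + 2.230000)/2 = 1.670000
  f(c_1) = f(1.670000) = 0.302168
  f(a) × f(c) < 0, new interval: [1.110000, 1.670000]

After 1 iteration(s), the approximation is c_1 = 1.670000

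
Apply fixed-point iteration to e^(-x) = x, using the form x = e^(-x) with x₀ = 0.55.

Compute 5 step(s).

Equation: e^(-x) = x
Fixed-point form: x = e^(-x)
x₀ = 0.55

x_1 = g(0.550000) = 0.576950
x_2 = g(0.576950) = 0.561609
x_3 = g(0.561609) = 0.570291
x_4 = g(0.570291) = 0.565361
x_5 = g(0.565361) = 0.568155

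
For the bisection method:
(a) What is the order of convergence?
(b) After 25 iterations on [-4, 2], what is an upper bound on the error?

(a) Bisection has linear (order 1) convergence; the error is halved each step.

(b) Error bound = (b-a)/2^n = (2 - (-4))/2^{25}
    = 6/2^{25}

(a) 1 (linear); (b) error ≤ 1.79e-07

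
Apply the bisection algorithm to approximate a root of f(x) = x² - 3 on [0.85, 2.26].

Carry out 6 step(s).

f(x) = x² - 3
Initial interval: [0.85, 2.26]

Iteration 1:
  c_1 = (0.850000 + 2.260000)/2 = 1.555000
  f(c_1) = f(1.555000) = -0.581975
  f(a) × f(c) ≥ 0, new interval: [1.555000, 2.260000]
Iteration 2:
  c_2 = (1.555000 + 2.260000)/2 = 1.907500
  f(c_2) = f(1.907500) = 0.638556
  f(a) × f(c) < 0, new interval: [1.555000, 1.907500]
Iteration 3:
  c_3 = (1.555000 + 1.907500)/2 = 1.731250
  f(c_3) = f(1.731250) = -0.002773
  f(a) × f(c) ≥ 0, new interval: [1.731250, 1.907500]
Iteration 4:
  c_4 = (1.731250 + 1.907500)/2 = 1.819375
  f(c_4) = f(1.819375) = 0.310125
  f(a) × f(c) < 0, new interval: [1.731250, 1.819375]
Iteration 5:
  c_5 = (1.731250 + 1.819375)/2 = 1.775312
  f(c_5) = f(1.775312) = 0.151734
  f(a) × f(c) < 0, new interval: [1.731250, 1.775312]
Iteration 6:
  c_6 = (1.731250 + 1.775312)/2 = 1.753281
  f(c_6) = f(1.753281) = 0.073995
  f(a) × f(c) < 0, new interval: [1.731250, 1.753281]

After 6 iteration(s), the approximation is c_6 = 1.753281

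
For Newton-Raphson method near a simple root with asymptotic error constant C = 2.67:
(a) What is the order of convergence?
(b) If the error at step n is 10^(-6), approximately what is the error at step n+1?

(a) Newton-Raphson has quadratic (order 2) convergence near simple roots.
    This means |e_{n+1}| ≈ C|e_n|².

(b) With |e_n| = 10^(-6) and C = 2.67:
    |e_{n+1}| ≈ 2.67 × (10^(-6))² = 2.67 × 10^(-12)

(a) 2 (quadratic); (b) |e_{n+1}| ≈ 2.670e-12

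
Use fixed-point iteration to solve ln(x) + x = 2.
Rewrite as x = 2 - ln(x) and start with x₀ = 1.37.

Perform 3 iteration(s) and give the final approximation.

Equation: ln(x) + x = 2
Fixed-point form: x = 2 - ln(x)
x₀ = 1.37

x_1 = g(1.370000) = 1.685189
x_2 = g(1.685189) = 1.478122
x_3 = g(1.478122) = 1.609228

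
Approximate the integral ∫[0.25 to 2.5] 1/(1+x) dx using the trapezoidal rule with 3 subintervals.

f(x) = 1/(1+x)
a = 0.25, b = 2.5, n = 3
h = (b - a)/n = 0.750000

Trapezoidal rule: (h/2)[f(x₀) + 2f(x₁) + 2f(x₂) + ... + f(xₙ)]

x_0 = 0.2500, f(x_0) = 0.800000, coefficient = 1
x_1 = 1.0000, f(x_1) = 0.500000, coefficient = 2
x_2 = 1.7500, f(x_2) = 0.363636, coefficient = 2
x_3 = 2.5000, f(x_3) = 0.285714, coefficient = 1

I ≈ (0.750000/2) × 2.812987 = 1.054870
Exact value: 1.029619
Error: 0.025251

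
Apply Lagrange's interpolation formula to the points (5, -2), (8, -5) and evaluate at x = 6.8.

Lagrange interpolation formula:
P(x) = Σ yᵢ × Lᵢ(x)
where Lᵢ(x) = Π_{j≠i} (x - xⱼ)/(xᵢ - xⱼ)

L_0(6.8) = (6.8 - 8)/(5 - 8) = 0.400000
L_1(6.8) = (6.8 - 5)/(8 - 5) = 0.600000

P(6.8) = (-2)×L_0(6.8) + (-5)×L_1(6.8)
P(6.8) = -3.800000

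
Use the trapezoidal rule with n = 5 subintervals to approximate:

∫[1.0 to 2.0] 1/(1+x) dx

f(x) = 1/(1+x)
a = 1.0, b = 2.0, n = 5
h = (b - a)/n = 0.200000

Trapezoidal rule: (h/2)[f(x₀) + 2f(x₁) + 2f(x₂) + ... + f(xₙ)]

x_0 = 1.0000, f(x_0) = 0.500000, coefficient = 1
x_1 = 1.2000, f(x_1) = 0.454545, coefficient = 2
x_2 = 1.4000, f(x_2) = 0.416667, coefficient = 2
x_3 = 1.6000, f(x_3) = 0.384615, coefficient = 2
x_4 = 1.8000, f(x_4) = 0.357143, coefficient = 2
x_5 = 2.0000, f(x_5) = 0.333333, coefficient = 1

I ≈ (0.200000/2) × 4.059274 = 0.405927
Exact value: 0.405465
Error: 0.000462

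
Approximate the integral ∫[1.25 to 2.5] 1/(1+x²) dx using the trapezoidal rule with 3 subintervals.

f(x) = 1/(1+x²)
a = 1.25, b = 2.5, n = 3
h = (b - a)/n = 0.416667

Trapezoidal rule: (h/2)[f(x₀) + 2f(x₁) + 2f(x₂) + ... + f(xₙ)]

x_0 = 1.2500, f(x_0) = 0.390244, coefficient = 1
x_1 = 1.6667, f(x_1) = 0.264706, coefficient = 2
x_2 = 2.0833, f(x_2) = 0.187256, coefficient = 2
x_3 = 2.5000, f(x_3) = 0.137931, coefficient = 1

I ≈ (0.416667/2) × 1.432099 = 0.298354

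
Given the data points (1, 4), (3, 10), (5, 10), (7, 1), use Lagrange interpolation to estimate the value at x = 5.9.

Lagrange interpolation formula:
P(x) = Σ yᵢ × Lᵢ(x)
where Lᵢ(x) = Π_{j≠i} (x - xⱼ)/(xᵢ - xⱼ)

L_0(5.9) = (5.9 - 3)/(1 - 3) × (5.9 - 5)/(1 - 5) × (5.9 - 7)/(1 - 7) = 0.059813
L_1(5.9) = (5.9 - 1)/(3 - 1) × (5.9 - 5)/(3 - 5) × (5.9 - 7)/(3 - 7) = -0.303188
L_2(5.9) = (5.9 - 1)/(5 - 1) × (5.9 - 3)/(5 - 3) × (5.9 - 7)/(5 - 7) = 0.976937
L_3(5.9) = (5.9 - 1)/(7 - 1) × (5.9 - 3)/(7 - 3) × (5.9 - 5)/(7 - 5) = 0.266438

P(5.9) = 4×L_0(5.9) + 10×L_1(5.9) + 10×L_2(5.9) + 1×L_3(5.9)
P(5.9) = 7.243187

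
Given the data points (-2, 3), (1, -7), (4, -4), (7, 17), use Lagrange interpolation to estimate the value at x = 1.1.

Lagrange interpolation formula:
P(x) = Σ yᵢ × Lᵢ(x)
where Lᵢ(x) = Π_{j≠i} (x - xⱼ)/(xᵢ - xⱼ)

L_0(1.1) = (1.1 - 1)/(-2 - 1) × (1.1 - 4)/(-2 - 4) × (1.1 - 7)/(-2 - 7) = -0.010562
L_1(1.1) = (1.1 - (-2))/(1 - (-2)) × (1.1 - 4)/(1 - 4) × (1.1 - 7)/(1 - 7) = 0.982241
L_2(1.1) = (1.1 - (-2))/(4 - (-2)) × (1.1 - 1)/(4 - 1) × (1.1 - 7)/(4 - 7) = 0.033870
L_3(1.1) = (1.1 - (-2))/(7 - (-2)) × (1.1 - 1)/(7 - 1) × (1.1 - 4)/(7 - 4) = -0.005549

P(1.1) = 3×L_0(1.1) + (-7)×L_1(1.1) + (-4)×L_2(1.1) + 17×L_3(1.1)
P(1.1) = -7.137191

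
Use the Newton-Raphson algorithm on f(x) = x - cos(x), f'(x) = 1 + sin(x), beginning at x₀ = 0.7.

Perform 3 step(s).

f(x) = x - cos(x)
f'(x) = 1 + sin(x)
x₀ = 0.7

Newton-Raphson formula: x_{n+1} = x_n - f(x_n)/f'(x_n)

Iteration 1:
  f(0.700000) = -0.064842
  f'(0.700000) = 1.644218
  x_1 = 0.700000 - (-0.064842)/1.644218 = 0.739436
Iteration 2:
  f(0.739436) = 0.000588
  f'(0.739436) = 1.673872
  x_2 = 0.739436 - 0.000588/1.673872 = 0.739085
Iteration 3:
  f(0.739085) = 0.000000
  f'(0.739085) = 1.673612
  x_3 = 0.739085 - 0.000000/1.673612 = 0.739085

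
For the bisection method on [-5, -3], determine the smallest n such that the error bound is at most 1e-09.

We need (b-a)/2^n ≤ 1e-09
(-3 - (-5))/2^n ≤ 1e-09
2/2^n ≤ 1e-09
2^n ≥ 2000000000
n ≥ log₂(2000000000) = 30.90
n ≥ 31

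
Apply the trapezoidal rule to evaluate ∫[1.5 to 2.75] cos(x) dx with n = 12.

f(x) = cos(x)
a = 1.5, b = 2.75, n = 12
h = (b - a)/n = 0.104167

Trapezoidal rule: (h/2)[f(x₀) + 2f(x₁) + 2f(x₂) + ... + f(xₙ)]

x_0 = 1.5000, f(x_0) = 0.070737, coefficient = 1
x_1 = 1.6042, f(x_1) = -0.033364, coefficient = 2
x_2 = 1.7083, f(x_2) = -0.137104, coefficient = 2
x_3 = 1.8125, f(x_3) = -0.239357, coefficient = 2
x_4 = 1.9167, f(x_4) = -0.339016, coefficient = 2
x_5 = 2.0208, f(x_5) = -0.434999, coefficient = 2
x_6 = 2.1250, f(x_6) = -0.526266, coefficient = 2
x_7 = 2.2292, f(x_7) = -0.611829, coefficient = 2
x_8 = 2.3333, f(x_8) = -0.690758, coefficient = 2
x_9 = 2.4375, f(x_9) = -0.762199, coefficient = 2
x_10 = 2.5417, f(x_10) = -0.825377, coefficient = 2
x_11 = 2.6458, f(x_11) = -0.879608, coefficient = 2
x_12 = 2.7500, f(x_12) = -0.924302, coefficient = 1

I ≈ (0.104167/2) × -11.813319 = -0.615277
Exact value: -0.615834
Error: 0.000557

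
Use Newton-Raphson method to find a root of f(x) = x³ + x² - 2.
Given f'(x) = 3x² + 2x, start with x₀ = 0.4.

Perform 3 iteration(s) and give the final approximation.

f(x) = x³ + x² - 2
f'(x) = 3x² + 2x
x₀ = 0.4

Newton-Raphson formula: x_{n+1} = x_n - f(x_n)/f'(x_n)

Iteration 1:
  f(0.400000) = -1.776000
  f'(0.400000) = 1.280000
  x_1 = 0.400000 - (-1.776000)/1.280000 = 1.787500
Iteration 2:
  f(1.787500) = 6.906498
  f'(1.787500) = 13.160469
  x_2 = 1.787500 - 6.906498/13.160469 = 1.262709
Iteration 3:
  f(1.262709) = 1.607739
  f'(1.262709) = 7.308718
  x_3 = 1.262709 - 1.607739/7.308718 = 1.042733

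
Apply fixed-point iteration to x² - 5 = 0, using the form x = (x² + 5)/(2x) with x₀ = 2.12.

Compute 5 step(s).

Equation: x² - 5 = 0
Fixed-point form: x = (x² + 5)/(2x)
x₀ = 2.12

x_1 = g(2.120000) = 2.239245
x_2 = g(2.239245) = 2.236070
x_3 = g(2.236070) = 2.236068
x_4 = g(2.236068) = 2.236068
x_5 = g(2.236068) = 2.236068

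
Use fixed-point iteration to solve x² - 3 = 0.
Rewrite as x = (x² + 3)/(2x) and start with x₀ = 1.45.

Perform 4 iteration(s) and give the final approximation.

Equation: x² - 3 = 0
Fixed-point form: x = (x² + 3)/(2x)
x₀ = 1.45

x_1 = g(1.450000) = 1.759483
x_2 = g(1.759483) = 1.732265
x_3 = g(1.732265) = 1.732051
x_4 = g(1.732051) = 1.732051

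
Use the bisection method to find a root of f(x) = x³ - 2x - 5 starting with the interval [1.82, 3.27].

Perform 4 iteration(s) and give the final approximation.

f(x) = x³ - 2x - 5
Initial interval: [1.82, 3.27]

Iteration 1:
  c_1 = (1.820000 + 3.270000)/2 = 2.545000
  f(c_1) = f(2.545000) = 6.394029
  f(a) × f(c) < 0, new interval: [1.820000, 2.545000]
Iteration 2:
  c_2 = (1.820000 + 2.545000)/2 = 2.182500
  f(c_2) = f(2.182500) = 1.030916
  f(a) × f(c) < 0, new interval: [1.820000, 2.182500]
Iteration 3:
  c_3 = (1.820000 + 2.182500)/2 = 2.001250
  f(c_3) = f(2.001250) = -0.987491
  f(a) × f(c) ≥ 0, new interval: [2.001250, 2.182500]
Iteration 4:
  c_4 = (2.001250 + 2.182500)/2 = 2.091875
  f(c_4) = f(2.091875) = -0.029828
  f(a) × f(c) ≥ 0, new interval: [2.091875, 2.182500]

After 4 iteration(s), the approximation is c_4 = 2.091875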